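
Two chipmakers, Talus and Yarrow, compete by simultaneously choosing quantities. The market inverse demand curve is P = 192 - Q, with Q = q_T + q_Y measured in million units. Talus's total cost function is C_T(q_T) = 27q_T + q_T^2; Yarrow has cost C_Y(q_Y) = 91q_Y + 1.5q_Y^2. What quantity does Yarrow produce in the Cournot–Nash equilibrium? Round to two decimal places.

12.58

Talus's profit: π_T = (192 - Q)q_T - (27q_T + q_T²). Setting ∂π_T/∂q_T = 0: 165 - 4q_T - (q_Y) = 0.
Yarrow's profit: π_Y = (192 - Q)q_Y - (91q_Y + (3/2)q_Y²). Setting ∂π_Y/∂q_Y = 0: 101 - 5q_Y - (q_T) = 0.
So q_T = (165 - q_Y)/4 and q_Y = (101 - q_T)/5.
Substituting one into the other gives q_T = 724/19 and q_Y = 239/19.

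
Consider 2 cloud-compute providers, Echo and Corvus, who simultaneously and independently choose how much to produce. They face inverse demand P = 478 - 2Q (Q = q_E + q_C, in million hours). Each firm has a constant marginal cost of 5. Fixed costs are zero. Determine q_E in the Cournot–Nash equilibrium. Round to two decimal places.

78.83

Each firm earns π_i = (478 - 2Q)q_i - 5q_i.
First-order condition (treating rivals' output as given): 473 - 4q_i - 2q_j = 0.
By symmetry each firm produces the same amount; substituting q_j = q_i yields q_i = 473/6.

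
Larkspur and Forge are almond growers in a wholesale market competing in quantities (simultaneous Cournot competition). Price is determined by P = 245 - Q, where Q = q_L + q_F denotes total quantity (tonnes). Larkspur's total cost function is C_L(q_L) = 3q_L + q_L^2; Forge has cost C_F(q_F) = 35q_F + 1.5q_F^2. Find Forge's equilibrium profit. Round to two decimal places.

Larkspur's profit: π_L = (245 - Q)q_L - (3q_L + q_L²). Setting ∂π_L/∂q_L = 0: 242 - 4q_L - (q_F) = 0.
Forge's profit: π_F = (245 - Q)q_F - (35q_F + (3/2)q_F²). Setting ∂π_F/∂q_F = 0: 210 - 5q_F - (q_L) = 0.
Best responses: q_L = (242 - q_F)/4, q_F = (210 - q_L)/5.
Substituting one into the other gives q_L = 1000/19 and q_F = 598/19.
Price P = 245 - 1598/19 = 160.8947.
Forge's profit: 160.8947·(598/19) - 35·(598/19) - (3/2)(598/19)² = 2476.4820.

2476.48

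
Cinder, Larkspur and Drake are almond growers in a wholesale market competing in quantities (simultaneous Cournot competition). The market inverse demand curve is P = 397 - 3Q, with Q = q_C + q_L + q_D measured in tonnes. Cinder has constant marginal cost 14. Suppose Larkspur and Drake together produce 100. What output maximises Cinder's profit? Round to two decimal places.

13.83

With rivals' combined output fixed at 100, Cinder's profit is π_C = (397 - 3·100 - 3q_C)q_C - (14q_C) = (97 - 3q_C)q_C - (14q_C).
∂π_C/∂q_C = 83 - 6q_C = 0, so q_C = 83/6.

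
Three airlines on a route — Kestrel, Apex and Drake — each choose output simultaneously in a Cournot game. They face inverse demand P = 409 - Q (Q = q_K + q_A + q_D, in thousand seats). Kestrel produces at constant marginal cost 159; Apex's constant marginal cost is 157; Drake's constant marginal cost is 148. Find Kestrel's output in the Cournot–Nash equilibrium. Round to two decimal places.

59.25

Kestrel's profit: π_K = (409 - Q)q_K - (159q_K). Setting ∂π_K/∂q_K = 0: 250 - 2q_K - (q_A + q_D) = 0.
Apex's profit: π_A = (409 - Q)q_A - (157q_A). Setting ∂π_A/∂q_A = 0: 252 - 2q_A - (q_K + q_D) = 0.
Drake's first-order condition: 261 - 2q_D - (q_K + q_A) = 0.
Adding the 3 first-order conditions: 763 − 4Q = 0, so Q = 763/4.
Back-substituting: q_K = (250 − 763/4) = 237/4, q_A = (252 − 763/4) = 245/4, q_D = (261 − 763/4) = 281/4.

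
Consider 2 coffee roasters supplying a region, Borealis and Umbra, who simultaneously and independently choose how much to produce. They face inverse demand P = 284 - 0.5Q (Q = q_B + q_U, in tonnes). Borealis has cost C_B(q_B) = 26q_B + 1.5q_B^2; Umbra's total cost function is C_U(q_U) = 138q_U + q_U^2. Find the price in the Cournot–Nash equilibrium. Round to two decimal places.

Borealis's profit: π_B = (284 - 0.5Q)q_B - (26q_B + (3/2)q_B²). Setting ∂π_B/∂q_B = 0: 258 - 4q_B - (1/2)(q_U) = 0.
Umbra's first-order condition: 146 - 3q_U - (1/2)(q_B) = 0.
Rearranging gives the reaction functions q_B = (258 - (1/2)q_U)/4 and q_U = (146 - (1/2)q_B)/3.
Substituting one into the other gives q_B = 59.6596 and q_U = 1820/47.
Total output Q = 98.3830, so price P = 284 - (1/2)·98.3830 = 234.8085.

234.81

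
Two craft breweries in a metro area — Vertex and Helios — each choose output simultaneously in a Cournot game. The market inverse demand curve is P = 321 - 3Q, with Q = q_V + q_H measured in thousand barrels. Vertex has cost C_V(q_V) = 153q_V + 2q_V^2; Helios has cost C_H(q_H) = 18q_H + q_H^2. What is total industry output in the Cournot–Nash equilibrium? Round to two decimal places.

Vertex's profit: π_V = (321 - 3Q)q_V - (153q_V + 2q_V²). Setting ∂π_V/∂q_V = 0: 168 - 10q_V - 3(q_H) = 0.
Helios's profit: π_H = (321 - 3Q)q_H - (18q_H + q_H²). Setting ∂π_H/∂q_H = 0: 303 - 8q_H - 3(q_V) = 0.
So q_V = (168 - 3q_H)/10 and q_H = (303 - 3q_V)/8.
Substituting one into the other gives q_V = 435/71 and q_H = 35.5775.
Total output Q = 435/71 + 35.5775 = 41.7042.

41.70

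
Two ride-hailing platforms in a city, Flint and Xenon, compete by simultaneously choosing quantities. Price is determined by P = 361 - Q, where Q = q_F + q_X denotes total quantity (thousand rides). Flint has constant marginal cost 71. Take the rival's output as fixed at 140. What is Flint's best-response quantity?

With the rival's output fixed at 140, Flint's profit is π_F = (361 - 140 - q_F)q_F - (71q_F) = (221 - q_F)q_F - (71q_F).
∂π_F/∂q_F = 150 - 2q_F = 0, so q_F = 75.

75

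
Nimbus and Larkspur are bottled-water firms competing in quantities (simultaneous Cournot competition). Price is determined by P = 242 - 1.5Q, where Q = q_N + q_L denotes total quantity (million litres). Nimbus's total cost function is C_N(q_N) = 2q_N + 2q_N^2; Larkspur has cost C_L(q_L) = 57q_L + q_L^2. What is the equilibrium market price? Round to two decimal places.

Nimbus's profit: π_N = (242 - 1.5Q)q_N - (2q_N + 2q_N²). Setting ∂π_N/∂q_N = 0: 240 - 7q_N - (3/2)(q_L) = 0.
Larkspur's profit: π_L = (242 - 1.5Q)q_L - (57q_L + q_L²). Setting ∂π_L/∂q_L = 0: 185 - 5q_L - (3/2)(q_N) = 0.
Best responses: q_N = (240 - (3/2)q_L)/7, q_L = (185 - (3/2)q_N)/5.
Solving the pair: q_N = 28.1679, q_L = 28.5496.
Total output Q = 56.7176, so price P = 242 - (3/2)·56.7176 = 156.9237.

156.92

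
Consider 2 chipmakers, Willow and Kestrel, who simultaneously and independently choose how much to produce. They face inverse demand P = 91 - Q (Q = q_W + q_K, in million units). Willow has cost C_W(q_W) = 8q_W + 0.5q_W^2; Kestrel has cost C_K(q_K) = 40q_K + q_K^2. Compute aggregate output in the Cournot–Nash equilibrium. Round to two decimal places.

Willow's profit: π_W = (91 - Q)q_W - (8q_W + (1/2)q_W²). Setting ∂π_W/∂q_W = 0: 83 - 3q_W - (q_K) = 0.
Kestrel's profit: π_K = (91 - Q)q_K - (40q_K + q_K²). Setting ∂π_K/∂q_K = 0: 51 - 4q_K - (q_W) = 0.
So q_W = (83 - q_K)/3 and q_K = (51 - q_W)/4.
Substituting one into the other gives q_W = 281/11 and q_K = 70/11.
Total output Q = 281/11 + 70/11 = 351/11.

31.91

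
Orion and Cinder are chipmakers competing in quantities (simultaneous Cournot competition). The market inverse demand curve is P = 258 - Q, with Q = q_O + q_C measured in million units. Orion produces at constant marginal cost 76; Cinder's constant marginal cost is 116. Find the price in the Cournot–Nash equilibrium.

Orion's profit: π_O = (258 - Q)q_O - (76q_O). Setting ∂π_O/∂q_O = 0: 182 - 2q_O - (q_C) = 0.
Cinder's first-order condition: 142 - 2q_C - (q_O) = 0.
So q_O = (182 - q_C)/2 and q_C = (142 - q_O)/2.
Solving the pair: q_O = 74, q_C = 34.
Total output Q = 108, so price P = 258 - 108 = 150.

150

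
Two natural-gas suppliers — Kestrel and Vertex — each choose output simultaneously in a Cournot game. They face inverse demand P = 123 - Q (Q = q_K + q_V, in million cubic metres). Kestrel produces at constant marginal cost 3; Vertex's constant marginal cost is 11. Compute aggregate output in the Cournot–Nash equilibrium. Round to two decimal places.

Kestrel's profit: π_K = (123 - Q)q_K - (3q_K). Setting ∂π_K/∂q_K = 0: 120 - 2q_K - (q_V) = 0.
Vertex's first-order condition: 112 - 2q_V - (q_K) = 0.
So q_K = (120 - q_V)/2 and q_V = (112 - q_K)/2.
Substituting one into the other gives q_K = 128/3 and q_V = 104/3.
Total output Q = 128/3 + 104/3 = 232/3.

77.33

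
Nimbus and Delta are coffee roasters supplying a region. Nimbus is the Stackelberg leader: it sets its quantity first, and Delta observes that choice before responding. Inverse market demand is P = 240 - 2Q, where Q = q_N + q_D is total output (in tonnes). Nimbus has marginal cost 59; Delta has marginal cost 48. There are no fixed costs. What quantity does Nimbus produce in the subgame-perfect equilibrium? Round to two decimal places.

42.50

Solve by backward induction. Given q_N, the follower Delta maximises π_D = (240 - 2q_N - 2q_D)q_D - 48q_D.
Setting the follower's marginal profit to zero, 192 - 2q_N - 4q_D = 0, i.e. q_D = (192 - 2q_N)/4.
Nimbus substitutes q_D(q_N) into its own profit: π_N = q_N(240 - 2q_N - (192 - 2q_N)/2) - 59q_N = (144 - q_N)q_N - 59q_N.
The leader's first-order condition 85 - 2q_N = 0 yields q_N = 85/2.
Then q_D = (192 - 2·(85/2))/4 = 107/4.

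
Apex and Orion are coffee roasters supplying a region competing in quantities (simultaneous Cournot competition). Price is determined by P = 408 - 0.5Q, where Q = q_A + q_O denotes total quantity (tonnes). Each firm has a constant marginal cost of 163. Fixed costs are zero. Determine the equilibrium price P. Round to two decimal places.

244.67

A representative firm's profit is π_i = q_i(408 - 0.5Q) - 163q_i.
Setting ∂π_i/∂q_i = 0 with rivals' quantities fixed: 245 - q_i - (1/2)q_j = 0.
By symmetry each firm produces the same amount; substituting q_j = q_i yields q_i = 245/(3/2) = 490/3.
Total output Q = 980/3, so price P = 408 - (1/2)·(980/3) = 734/3.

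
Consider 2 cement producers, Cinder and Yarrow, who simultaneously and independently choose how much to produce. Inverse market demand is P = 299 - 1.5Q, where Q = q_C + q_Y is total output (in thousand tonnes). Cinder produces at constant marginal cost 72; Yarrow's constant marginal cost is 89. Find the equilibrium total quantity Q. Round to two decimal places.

Cinder's profit: π_C = (299 - 1.5Q)q_C - (72q_C). Setting ∂π_C/∂q_C = 0: 227 - 3q_C - (3/2)(q_Y) = 0.
Yarrow's first-order condition: 210 - 3q_Y - (3/2)(q_C) = 0.
Best responses: q_C = (227 - (3/2)q_Y)/3, q_Y = (210 - (3/2)q_C)/3.
Solving the pair: q_C = 488/9, q_Y = 386/9.
Total output Q = 488/9 + 386/9 = 874/9.

97.11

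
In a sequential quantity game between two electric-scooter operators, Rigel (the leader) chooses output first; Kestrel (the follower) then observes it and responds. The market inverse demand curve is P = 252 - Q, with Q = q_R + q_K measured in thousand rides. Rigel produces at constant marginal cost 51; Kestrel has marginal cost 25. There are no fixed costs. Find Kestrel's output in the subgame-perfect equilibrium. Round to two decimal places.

Solve by backward induction. Given q_R, the follower Kestrel maximises π_K = (252 - q_R - q_K)q_K - 25q_K.
∂π_K/∂q_K = 227 - q_R - 2q_K = 0 gives the reaction function q_K = (227 - q_R)/2.
Rigel substitutes q_K(q_R) into its own profit: π_R = q_R(252 - q_R - (227 - q_R)/2) - 51q_R = (277/2 - (1/2)q_R)q_R - 51q_R.
Maximising: ∂π_R/∂q_R = 175/2 - q_R = 0, giving q_R = 175/2.
Then q_K = (227 - 175/2)/2 = 279/4.

69.75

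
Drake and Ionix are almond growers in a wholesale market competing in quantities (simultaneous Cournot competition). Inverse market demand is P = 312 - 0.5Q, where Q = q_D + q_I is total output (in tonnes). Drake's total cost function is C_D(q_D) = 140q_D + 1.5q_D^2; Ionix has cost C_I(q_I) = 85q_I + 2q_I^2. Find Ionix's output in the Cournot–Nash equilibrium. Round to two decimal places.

Drake's profit: π_D = (312 - 0.5Q)q_D - (140q_D + (3/2)q_D²). Setting ∂π_D/∂q_D = 0: 172 - 4q_D - (1/2)(q_I) = 0.
Ionix's first-order condition: 227 - 5q_I - (1/2)(q_D) = 0.
Rearranging gives the reaction functions q_D = (172 - (1/2)q_I)/4 and q_I = (227 - (1/2)q_D)/5.
Solving the pair: q_D = 37.7975, q_I = 41.6203.

41.62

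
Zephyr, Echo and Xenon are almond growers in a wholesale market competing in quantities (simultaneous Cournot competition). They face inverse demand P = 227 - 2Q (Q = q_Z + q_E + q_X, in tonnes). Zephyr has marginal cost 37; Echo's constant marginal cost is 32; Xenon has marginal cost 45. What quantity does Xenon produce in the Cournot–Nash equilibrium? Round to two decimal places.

Zephyr's profit: π_Z = (227 - 2Q)q_Z - (37q_Z). Setting ∂π_Z/∂q_Z = 0: 190 - 4q_Z - 2(q_E + q_X) = 0.
Echo's profit: π_E = (227 - 2Q)q_E - (32q_E). Setting ∂π_E/∂q_E = 0: 195 - 4q_E - 2(q_Z + q_X) = 0.
Xenon's first-order condition: 182 - 4q_X - 2(q_Z + q_E) = 0.
Summing all 3 equations gives 567 − 8Q = 0, hence Q = 567/8.
Back-substituting: q_Z = (190 − 567/4)/2 = 193/8, q_E = (195 − 567/4)/2 = 213/8, q_X = (182 − 567/4)/2 = 161/8.

20.13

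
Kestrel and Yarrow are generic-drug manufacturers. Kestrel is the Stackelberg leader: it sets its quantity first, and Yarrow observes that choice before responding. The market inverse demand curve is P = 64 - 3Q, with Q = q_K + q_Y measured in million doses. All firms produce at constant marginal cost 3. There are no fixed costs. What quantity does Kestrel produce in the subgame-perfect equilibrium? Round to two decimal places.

The follower Yarrow best-responds to any q_K: π_Y = (64 - 3Q)q_Y - 3q_Y.
Setting the follower's marginal profit to zero, 61 - 3q_K - 6q_Y = 0, i.e. q_Y = (61 - 3q_K)/6.
Kestrel substitutes q_Y(q_K) into its own profit: π_K = q_K(64 - 3q_K - (61 - 3q_K)/2) - 3q_K = (67/2 - (3/2)q_K)q_K - 3q_K.
Leader FOC: 61/2 - 3q_K = 0, so q_K = 61/6.
Then q_Y = (61 - 3·(61/6))/6 = 61/12.

10.17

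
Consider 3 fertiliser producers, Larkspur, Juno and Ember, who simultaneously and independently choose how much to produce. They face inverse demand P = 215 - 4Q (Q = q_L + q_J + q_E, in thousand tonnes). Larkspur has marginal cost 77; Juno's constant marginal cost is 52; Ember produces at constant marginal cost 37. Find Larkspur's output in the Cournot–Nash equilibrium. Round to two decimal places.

4.56

Larkspur's profit: π_L = (215 - 4Q)q_L - (77q_L). Setting ∂π_L/∂q_L = 0: 138 - 8q_L - 4(q_J + q_E) = 0.
Juno's profit: π_J = (215 - 4Q)q_J - (52q_J). Setting ∂π_J/∂q_J = 0: 163 - 8q_J - 4(q_L + q_E) = 0.
Ember's first-order condition: 178 - 8q_E - 4(q_L + q_J) = 0.
Adding the 3 first-order conditions: 479 − 16Q = 0, so Q = 479/16.
Back-substituting: q_L = (138 − 479/4)/4 = 73/16, q_J = (163 − 479/4)/4 = 173/16, q_E = (178 − 479/4)/4 = 233/16.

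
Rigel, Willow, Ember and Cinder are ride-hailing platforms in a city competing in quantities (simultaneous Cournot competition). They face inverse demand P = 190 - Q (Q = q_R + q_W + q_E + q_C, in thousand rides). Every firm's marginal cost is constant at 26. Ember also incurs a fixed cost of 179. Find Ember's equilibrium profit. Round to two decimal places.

896.84

A representative firm's profit is π_i = q_i(190 - Q) - 26q_i.
First-order condition (treating rivals' output as given): 164 - 2q_i - Σ_{j≠i} q_j = 0.
By symmetry each firm produces the same amount; substituting Σ_{j≠i} q_j = 3q_i yields q_i = 164/5.
Price P = 190 - 656/5 = 294/5.
Ember's profit: (294/5 - 26)·(164/5) - 179 = 896.8400.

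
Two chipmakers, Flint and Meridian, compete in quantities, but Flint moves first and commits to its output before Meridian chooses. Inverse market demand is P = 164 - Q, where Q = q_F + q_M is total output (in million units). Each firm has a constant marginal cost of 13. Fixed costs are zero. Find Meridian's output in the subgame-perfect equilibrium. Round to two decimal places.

The follower Meridian best-responds to any q_F: π_M = (164 - Q)q_M - 13q_M.
Follower FOC: 151 - q_F - 2q_M = 0, so q_M(q_F) = (151 - q_F)/2.
Flint substitutes q_M(q_F) into its own profit: π_F = q_F(164 - q_F - (151 - q_F)/2) - 13q_F = (177/2 - (1/2)q_F)q_F - 13q_F.
Leader FOC: 151/2 - q_F = 0, so q_F = 151/2.
Then q_M = (151 - 151/2)/2 = 151/4.

37.75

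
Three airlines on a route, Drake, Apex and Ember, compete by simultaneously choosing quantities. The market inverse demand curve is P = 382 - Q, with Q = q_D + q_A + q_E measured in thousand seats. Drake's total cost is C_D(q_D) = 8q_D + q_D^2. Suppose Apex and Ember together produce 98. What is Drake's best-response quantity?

69

With rivals' combined output fixed at 98, Drake's profit is π_D = (382 - 98 - q_D)q_D - (8q_D + q_D²) = (284 - q_D)q_D - (8q_D + q_D²).
∂π_D/∂q_D = 276 - 4q_D = 0, so q_D = 69.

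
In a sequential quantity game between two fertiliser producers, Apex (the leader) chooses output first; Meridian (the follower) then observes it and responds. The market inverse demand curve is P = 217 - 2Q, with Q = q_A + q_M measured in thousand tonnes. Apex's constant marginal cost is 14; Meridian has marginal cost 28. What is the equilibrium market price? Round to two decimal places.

The follower Meridian best-responds to any q_A: π_M = (217 - 2Q)q_M - 28q_M.
∂π_M/∂q_M = 189 - 2q_A - 4q_M = 0 gives the reaction function q_M = (189 - 2q_A)/4.
Apex substitutes q_M(q_A) into its own profit: π_A = q_A(217 - 2q_A - (189 - 2q_A)/2) - 14q_A = (245/2 - q_A)q_A - 14q_A.
Maximising: ∂π_A/∂q_A = 217/2 - 2q_A = 0, giving q_A = 217/4.
Then q_M = (189 - 2·(217/4))/4 = 161/8.
Total output Q = 595/8, so price P = 217 - 2·(595/8) = 273/4.

68.25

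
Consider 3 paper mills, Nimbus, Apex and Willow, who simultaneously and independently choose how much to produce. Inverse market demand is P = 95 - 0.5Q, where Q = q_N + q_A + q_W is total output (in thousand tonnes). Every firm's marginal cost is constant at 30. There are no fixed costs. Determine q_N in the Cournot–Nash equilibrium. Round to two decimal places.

32.50

Each firm earns π_i = (95 - 0.5Q)q_i - 30q_i.
Setting ∂π_i/∂q_i = 0 with rivals' quantities fixed: 65 - q_i - (1/2)·Σ_{j≠i} q_j = 0.
By symmetry each firm produces the same amount; substituting Σ_{j≠i} q_j = 2q_i yields q_i = 65/2.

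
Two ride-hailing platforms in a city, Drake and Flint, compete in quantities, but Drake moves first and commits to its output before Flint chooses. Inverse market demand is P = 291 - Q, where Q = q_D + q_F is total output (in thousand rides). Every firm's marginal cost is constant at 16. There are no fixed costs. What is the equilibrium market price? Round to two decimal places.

Solve by backward induction. Given q_D, the follower Flint maximises π_F = (291 - q_D - q_F)q_F - 16q_F.
∂π_F/∂q_F = 275 - q_D - 2q_F = 0 gives the reaction function q_F = (275 - q_D)/2.
The leader anticipates this reaction. Substituting into P = 291 - Q gives P = 307/2 - (1/2)q_D, so π_D = (307/2 - (1/2)q_D)q_D - 16q_D.
Maximising: ∂π_D/∂q_D = 275/2 - q_D = 0, giving q_D = 275/2.
Then q_F = (275 - 275/2)/2 = 275/4.
Total output Q = 825/4, so price P = 291 - 825/4 = 339/4.

84.75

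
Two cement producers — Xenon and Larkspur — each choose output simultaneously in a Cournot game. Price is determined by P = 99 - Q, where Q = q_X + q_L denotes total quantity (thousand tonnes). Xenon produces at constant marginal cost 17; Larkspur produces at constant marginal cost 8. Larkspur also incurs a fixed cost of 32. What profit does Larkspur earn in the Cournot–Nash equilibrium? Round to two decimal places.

Xenon's profit: π_X = (99 - Q)q_X - (17q_X). Setting ∂π_X/∂q_X = 0: 82 - 2q_X - (q_L) = 0.
Larkspur's first-order condition: 91 - 2q_L - (q_X) = 0.
So q_X = (82 - q_L)/2 and q_L = (91 - q_X)/2.
Substituting one into the other gives q_X = 73/3 and q_L = 100/3.
Price P = 99 - 173/3 = 124/3.
Larkspur's profit: (124/3 - 8)·(100/3) - 32 = 1079.1111.

1079.11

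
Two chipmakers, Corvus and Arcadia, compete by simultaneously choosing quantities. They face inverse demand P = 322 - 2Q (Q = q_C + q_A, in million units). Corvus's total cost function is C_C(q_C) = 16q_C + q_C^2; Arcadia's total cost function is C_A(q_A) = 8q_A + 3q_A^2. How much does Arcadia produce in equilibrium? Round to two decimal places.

22.71

Corvus's profit: π_C = (322 - 2Q)q_C - (16q_C + q_C²). Setting ∂π_C/∂q_C = 0: 306 - 6q_C - 2(q_A) = 0.
Arcadia's first-order condition: 314 - 10q_A - 2(q_C) = 0.
Rearranging gives the reaction functions q_C = (306 - 2q_A)/6 and q_A = (314 - 2q_C)/10.
Substituting one into the other gives q_C = 304/7 and q_A = 159/7.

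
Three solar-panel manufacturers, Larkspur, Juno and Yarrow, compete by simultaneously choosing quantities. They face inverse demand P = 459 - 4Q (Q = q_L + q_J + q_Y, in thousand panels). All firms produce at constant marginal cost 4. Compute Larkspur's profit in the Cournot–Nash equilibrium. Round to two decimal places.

Each firm earns π_i = (459 - 4Q)q_i - 4q_i.
Setting ∂π_i/∂q_i = 0 with rivals' quantities fixed: 455 - 8q_i - 4·Σ_{j≠i} q_j = 0.
With identical firms every q_j equals q_i, so Σ_{j≠i} q_j = 2q_i and 455 = 16q_i, giving q_i = 455/16.
Price P = 459 - 4·(1365/16) = 471/4.
Larkspur's profit: (471/4 - 4)·(455/16) = 3234.7656.

3234.77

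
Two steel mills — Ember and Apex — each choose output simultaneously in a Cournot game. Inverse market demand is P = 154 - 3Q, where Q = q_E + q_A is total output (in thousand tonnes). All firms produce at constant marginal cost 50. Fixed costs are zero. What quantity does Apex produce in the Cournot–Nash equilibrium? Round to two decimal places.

11.56

Each firm earns π_i = (154 - 3Q)q_i - 50q_i.
First-order condition (treating rivals' output as given): 104 - 6q_i - 3q_j = 0.
With identical firms every q_j equals q_i, so q_j = q_i and 104 = 9q_i, giving q_i = 104/9.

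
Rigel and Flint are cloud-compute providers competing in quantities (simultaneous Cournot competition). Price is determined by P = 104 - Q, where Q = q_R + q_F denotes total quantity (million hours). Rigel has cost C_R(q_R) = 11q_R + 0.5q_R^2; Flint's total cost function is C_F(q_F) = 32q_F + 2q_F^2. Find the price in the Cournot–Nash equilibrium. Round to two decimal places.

Rigel's profit: π_R = (104 - Q)q_R - (11q_R + (1/2)q_R²). Setting ∂π_R/∂q_R = 0: 93 - 3q_R - (q_F) = 0.
Flint's profit: π_F = (104 - Q)q_F - (32q_F + 2q_F²). Setting ∂π_F/∂q_F = 0: 72 - 6q_F - (q_R) = 0.
Best responses: q_R = (93 - q_F)/3, q_F = (72 - q_R)/6.
Solving the pair: q_R = 486/17, q_F = 123/17.
Total output Q = 609/17, so price P = 104 - 609/17 = 1159/17.

68.18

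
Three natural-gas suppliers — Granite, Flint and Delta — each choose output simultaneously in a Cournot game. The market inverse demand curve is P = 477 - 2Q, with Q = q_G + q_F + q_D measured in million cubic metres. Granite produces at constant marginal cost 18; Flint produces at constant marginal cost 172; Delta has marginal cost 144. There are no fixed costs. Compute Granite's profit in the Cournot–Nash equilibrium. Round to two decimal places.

17066.28

Granite's profit: π_G = (477 - 2Q)q_G - (18q_G). Setting ∂π_G/∂q_G = 0: 459 - 4q_G - 2(q_F + q_D) = 0.
Flint's profit: π_F = (477 - 2Q)q_F - (172q_F). Setting ∂π_F/∂q_F = 0: 305 - 4q_F - 2(q_G + q_D) = 0.
Delta's first-order condition: 333 - 4q_D - 2(q_G + q_F) = 0.
Adding the 3 conditions: 1097 − 4Q − 4Q = 0, i.e. Q = 1097/8.
Back-substituting: q_G = (459 − 1097/4)/2 = 739/8, q_F = (305 − 1097/4)/2 = 123/8, q_D = (333 − 1097/4)/2 = 235/8.
Price P = 477 - 2·(1097/8) = 811/4.
Granite's profit: (811/4 - 18)·(739/8) = 17066.2813.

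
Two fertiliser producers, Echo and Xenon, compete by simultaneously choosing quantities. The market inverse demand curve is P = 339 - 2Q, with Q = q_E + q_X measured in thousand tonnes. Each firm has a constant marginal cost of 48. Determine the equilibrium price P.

Each firm earns π_i = (339 - 2Q)q_i - 48q_i.
Setting ∂π_i/∂q_i = 0 with rivals' quantities fixed: 291 - 4q_i - 2q_j = 0.
By symmetry each firm produces the same amount; substituting q_j = q_i yields q_i = 291/6 = 97/2.
Total output Q = 97, so price P = 339 - 2·97 = 145.

145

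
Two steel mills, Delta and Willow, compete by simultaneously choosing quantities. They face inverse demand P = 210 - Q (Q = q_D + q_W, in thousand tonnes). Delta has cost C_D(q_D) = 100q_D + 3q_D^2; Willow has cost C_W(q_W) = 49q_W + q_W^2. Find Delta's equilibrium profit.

324

Delta's profit: π_D = (210 - Q)q_D - (100q_D + 3q_D²). Setting ∂π_D/∂q_D = 0: 110 - 8q_D - (q_W) = 0.
Willow's first-order condition: 161 - 4q_W - (q_D) = 0.
So q_D = (110 - q_W)/8 and q_W = (161 - q_D)/4.
Substituting one into the other gives q_D = 9 and q_W = 38.
Price P = 210 - 47 = 163.
Delta's profit: 163·9 - 100·9 - 3·9² = 324.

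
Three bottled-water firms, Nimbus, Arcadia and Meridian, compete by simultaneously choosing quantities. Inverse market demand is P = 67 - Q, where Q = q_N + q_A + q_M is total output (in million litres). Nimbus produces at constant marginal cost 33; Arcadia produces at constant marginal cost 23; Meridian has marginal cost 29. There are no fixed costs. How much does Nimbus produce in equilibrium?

Nimbus's profit: π_N = (67 - Q)q_N - (33q_N). Setting ∂π_N/∂q_N = 0: 34 - 2q_N - (q_A + q_M) = 0.
Arcadia's profit: π_A = (67 - Q)q_A - (23q_A). Setting ∂π_A/∂q_A = 0: 44 - 2q_A - (q_N + q_M) = 0.
Meridian's first-order condition: 38 - 2q_M - (q_N + q_A) = 0.
Summing all 3 equations gives 116 − 4Q = 0, hence Q = 29.
Back-substituting: q_N = (34 − 29) = 5, q_A = (44 − 29) = 15, q_M = (38 − 29) = 9.

5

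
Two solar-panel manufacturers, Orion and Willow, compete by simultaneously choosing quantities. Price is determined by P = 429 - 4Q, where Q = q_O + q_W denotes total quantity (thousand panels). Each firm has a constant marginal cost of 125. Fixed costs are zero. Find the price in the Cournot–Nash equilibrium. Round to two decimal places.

A representative firm's profit is π_i = q_i(429 - 4Q) - 125q_i.
First-order condition (treating rivals' output as given): 304 - 8q_i - 4q_j = 0.
By symmetry each firm produces the same amount; substituting q_j = q_i yields q_i = 304/12 = 76/3.
Total output Q = 152/3, so price P = 429 - 4·(152/3) = 679/3.

226.33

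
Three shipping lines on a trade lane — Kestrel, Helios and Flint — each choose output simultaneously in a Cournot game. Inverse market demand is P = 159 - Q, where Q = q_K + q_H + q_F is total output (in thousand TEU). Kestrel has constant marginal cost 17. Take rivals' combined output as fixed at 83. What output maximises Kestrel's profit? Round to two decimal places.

29.50

With rivals' combined output fixed at 83, Kestrel's profit is π_K = (159 - 83 - q_K)q_K - (17q_K) = (76 - q_K)q_K - (17q_K).
∂π_K/∂q_K = 59 - 2q_K = 0, so q_K = 59/2.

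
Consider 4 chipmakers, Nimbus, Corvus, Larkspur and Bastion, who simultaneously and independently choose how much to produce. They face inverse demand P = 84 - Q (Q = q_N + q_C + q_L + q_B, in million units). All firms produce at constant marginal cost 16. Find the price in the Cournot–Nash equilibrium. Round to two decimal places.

Each firm earns π_i = (84 - Q)q_i - 16q_i.
Setting ∂π_i/∂q_i = 0 with rivals' quantities fixed: 68 - 2q_i - Σ_{j≠i} q_j = 0.
With identical firms every q_j equals q_i, so Σ_{j≠i} q_j = 3q_i and 68 = 5q_i, giving q_i = 68/5.
Total output Q = 272/5, so price P = 84 - 272/5 = 148/5.

29.60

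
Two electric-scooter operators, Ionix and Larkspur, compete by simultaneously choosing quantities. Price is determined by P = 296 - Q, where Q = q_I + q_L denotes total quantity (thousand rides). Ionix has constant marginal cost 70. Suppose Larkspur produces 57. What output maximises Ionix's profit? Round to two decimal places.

84.50

With the rival's output fixed at 57, Ionix's profit is π_I = (296 - 57 - q_I)q_I - (70q_I) = (239 - q_I)q_I - (70q_I).
∂π_I/∂q_I = 169 - 2q_I = 0, so q_I = 169/2.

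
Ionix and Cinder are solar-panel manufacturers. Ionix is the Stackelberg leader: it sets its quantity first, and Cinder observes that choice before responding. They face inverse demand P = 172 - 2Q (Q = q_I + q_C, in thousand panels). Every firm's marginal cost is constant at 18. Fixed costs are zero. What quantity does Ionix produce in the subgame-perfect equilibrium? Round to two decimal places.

The follower Cinder best-responds to any q_I: π_C = (172 - 2Q)q_C - 18q_C.
Setting the follower's marginal profit to zero, 154 - 2q_I - 4q_C = 0, i.e. q_C = (154 - 2q_I)/4.
Ionix substitutes q_C(q_I) into its own profit: π_I = q_I(172 - 2q_I - (154 - 2q_I)/2) - 18q_I = (95 - q_I)q_I - 18q_I.
Leader FOC: 77 - 2q_I = 0, so q_I = 77/2.
Then q_C = (154 - 2·(77/2))/4 = 77/4.

38.50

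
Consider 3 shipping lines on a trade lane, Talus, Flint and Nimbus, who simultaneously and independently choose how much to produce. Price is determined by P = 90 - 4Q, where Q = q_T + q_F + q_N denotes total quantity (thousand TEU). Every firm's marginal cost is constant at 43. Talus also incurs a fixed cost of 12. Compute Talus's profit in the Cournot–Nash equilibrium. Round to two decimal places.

22.52

Each firm earns π_i = (90 - 4Q)q_i - 43q_i.
First-order condition (treating rivals' output as given): 47 - 8q_i - 4·Σ_{j≠i} q_j = 0.
With identical firms every q_j equals q_i, so Σ_{j≠i} q_j = 2q_i and 47 = 16q_i, giving q_i = 47/16.
Price P = 90 - 4·(141/16) = 219/4.
Talus's profit: (219/4 - 43)·(47/16) - 12 = 1441/64.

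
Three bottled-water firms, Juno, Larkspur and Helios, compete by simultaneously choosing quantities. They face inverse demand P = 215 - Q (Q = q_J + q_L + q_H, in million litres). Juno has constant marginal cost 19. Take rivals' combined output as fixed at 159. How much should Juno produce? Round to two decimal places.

18.50

With rivals' combined output fixed at 159, Juno's profit is π_J = (215 - 159 - q_J)q_J - (19q_J) = (56 - q_J)q_J - (19q_J).
∂π_J/∂q_J = 37 - 2q_J = 0, so q_J = 37/2.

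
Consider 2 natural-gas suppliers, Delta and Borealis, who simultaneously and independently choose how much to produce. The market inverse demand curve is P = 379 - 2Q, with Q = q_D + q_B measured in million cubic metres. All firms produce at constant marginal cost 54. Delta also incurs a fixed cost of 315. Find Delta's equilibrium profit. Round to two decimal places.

Each firm earns π_i = (379 - 2Q)q_i - 54q_i.
Setting ∂π_i/∂q_i = 0 with rivals' quantities fixed: 325 - 4q_i - 2q_j = 0.
By symmetry each firm produces the same amount; substituting q_j = q_i yields q_i = 325/6.
Price P = 379 - 2·(325/3) = 487/3.
Delta's profit: (487/3 - 54)·(325/6) - 315 = 5553.0556.

5553.06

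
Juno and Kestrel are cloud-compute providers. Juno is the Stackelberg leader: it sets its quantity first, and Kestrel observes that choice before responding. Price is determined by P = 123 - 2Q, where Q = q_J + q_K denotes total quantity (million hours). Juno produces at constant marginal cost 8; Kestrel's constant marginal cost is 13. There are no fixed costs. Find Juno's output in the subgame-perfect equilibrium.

30

Solve by backward induction. Given q_J, the follower Kestrel maximises π_K = (123 - 2q_J - 2q_K)q_K - 13q_K.
∂π_K/∂q_K = 110 - 2q_J - 4q_K = 0 gives the reaction function q_K = (110 - 2q_J)/4.
Juno substitutes q_K(q_J) into its own profit: π_J = q_J(123 - 2q_J - (110 - 2q_J)/2) - 8q_J = (68 - q_J)q_J - 8q_J.
The leader's first-order condition 60 - 2q_J = 0 yields q_J = 30.
Then q_K = (110 - 2·30)/4 = 25/2.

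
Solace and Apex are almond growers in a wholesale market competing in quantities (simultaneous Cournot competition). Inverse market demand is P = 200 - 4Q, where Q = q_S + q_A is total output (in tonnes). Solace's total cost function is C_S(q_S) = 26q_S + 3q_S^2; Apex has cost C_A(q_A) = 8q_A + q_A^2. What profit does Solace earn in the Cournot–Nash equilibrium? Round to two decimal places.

430.12

Solace's profit: π_S = (200 - 4Q)q_S - (26q_S + 3q_S²). Setting ∂π_S/∂q_S = 0: 174 - 14q_S - 4(q_A) = 0.
Apex's profit: π_A = (200 - 4Q)q_A - (8q_A + q_A²). Setting ∂π_A/∂q_A = 0: 192 - 10q_A - 4(q_S) = 0.
Best responses: q_S = (174 - 4q_A)/14, q_A = (192 - 4q_S)/10.
Substituting one into the other gives q_S = 243/31 and q_A = 498/31.
Price P = 200 - 4·(741/31) = 104.3871.
Solace's profit: 104.3871·(243/31) - 26·(243/31) - 3(243/31)² = 430.1176.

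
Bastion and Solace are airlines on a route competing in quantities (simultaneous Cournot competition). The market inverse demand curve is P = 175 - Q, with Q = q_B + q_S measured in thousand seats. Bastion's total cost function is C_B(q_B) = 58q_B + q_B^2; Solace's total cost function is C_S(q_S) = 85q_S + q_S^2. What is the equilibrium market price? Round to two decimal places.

Bastion's profit: π_B = (175 - Q)q_B - (58q_B + q_B²). Setting ∂π_B/∂q_B = 0: 117 - 4q_B - (q_S) = 0.
Solace's first-order condition: 90 - 4q_S - (q_B) = 0.
So q_B = (117 - q_S)/4 and q_S = (90 - q_B)/4.
Solving the pair: q_B = 126/5, q_S = 81/5.
Total output Q = 207/5, so price P = 175 - 207/5 = 668/5.

133.60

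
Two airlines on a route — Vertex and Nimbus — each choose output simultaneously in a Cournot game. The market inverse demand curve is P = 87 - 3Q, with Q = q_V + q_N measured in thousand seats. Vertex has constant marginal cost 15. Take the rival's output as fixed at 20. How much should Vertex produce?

With the rival's output fixed at 20, Vertex's profit is π_V = (87 - 3·20 - 3q_V)q_V - (15q_V) = (27 - 3q_V)q_V - (15q_V).
∂π_V/∂q_V = 12 - 6q_V = 0, so q_V = 2.

2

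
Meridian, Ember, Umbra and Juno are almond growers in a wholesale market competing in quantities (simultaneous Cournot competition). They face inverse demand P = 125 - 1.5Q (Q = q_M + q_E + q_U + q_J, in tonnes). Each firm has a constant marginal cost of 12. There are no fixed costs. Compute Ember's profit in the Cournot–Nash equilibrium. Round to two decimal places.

A representative firm's profit is π_i = q_i(125 - 1.5Q) - 12q_i.
Setting ∂π_i/∂q_i = 0 with rivals' quantities fixed: 113 - 3q_i - (3/2)·Σ_{j≠i} q_j = 0.
With identical firms every q_j equals q_i, so Σ_{j≠i} q_j = 3q_i and 113 = (15/2)q_i, giving q_i = 226/15.
Price P = 125 - (3/2)·(904/15) = 173/5.
Ember's profit: (173/5 - 12)·(226/15) = 340.5067.

340.51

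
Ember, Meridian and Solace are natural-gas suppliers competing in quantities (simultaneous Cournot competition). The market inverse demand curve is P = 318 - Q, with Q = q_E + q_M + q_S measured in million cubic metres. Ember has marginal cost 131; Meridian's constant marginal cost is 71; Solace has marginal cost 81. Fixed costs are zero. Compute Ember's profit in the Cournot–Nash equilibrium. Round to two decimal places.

Ember's profit: π_E = (318 - Q)q_E - (131q_E). Setting ∂π_E/∂q_E = 0: 187 - 2q_E - (q_M + q_S) = 0.
Meridian's first-order condition: 247 - 2q_M - (q_E + q_S) = 0.
Solace's profit: π_S = (318 - Q)q_S - (81q_S). Setting ∂π_S/∂q_S = 0: 237 - 2q_S - (q_E + q_M) = 0.
Adding the 3 first-order conditions: 671 − 4Q = 0, so Q = 671/4.
Back-substituting: q_E = (187 − 671/4) = 77/4, q_M = (247 − 671/4) = 317/4, q_S = (237 − 671/4) = 277/4.
Price P = 318 - 671/4 = 601/4.
Ember's profit: (601/4 - 131)·(77/4) = 370.5625.

370.56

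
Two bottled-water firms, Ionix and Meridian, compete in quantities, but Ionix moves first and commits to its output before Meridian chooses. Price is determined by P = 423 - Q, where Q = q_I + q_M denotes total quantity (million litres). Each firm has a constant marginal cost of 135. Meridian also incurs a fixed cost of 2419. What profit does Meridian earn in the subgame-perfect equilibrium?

2765

The follower Meridian best-responds to any q_I: π_M = (423 - Q)q_M - 135q_M.
Setting the follower's marginal profit to zero, 288 - q_I - 2q_M = 0, i.e. q_M = (288 - q_I)/2.
Ionix substitutes q_M(q_I) into its own profit: π_I = q_I(423 - q_I - (288 - q_I)/2) - 135q_I = (279 - (1/2)q_I)q_I - 135q_I.
The leader's first-order condition 144 - q_I = 0 yields q_I = 144.
Then q_M = (288 - 144)/2 = 72.
Price P = 423 - 216 = 207.
Meridian's profit: (207 - 135)·72 - 2419 = 2765.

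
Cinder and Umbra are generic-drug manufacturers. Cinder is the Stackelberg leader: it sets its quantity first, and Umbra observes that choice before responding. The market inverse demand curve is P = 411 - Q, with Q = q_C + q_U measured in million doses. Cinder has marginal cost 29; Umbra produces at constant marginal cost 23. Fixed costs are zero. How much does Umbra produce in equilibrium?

100

The follower Umbra best-responds to any q_C: π_U = (411 - Q)q_U - 23q_U.
∂π_U/∂q_U = 388 - q_C - 2q_U = 0 gives the reaction function q_U = (388 - q_C)/2.
The leader anticipates this reaction. Substituting into P = 411 - Q gives P = 217 - (1/2)q_C, so π_C = (217 - (1/2)q_C)q_C - 29q_C.
Leader FOC: 188 - q_C = 0, so q_C = 188.
Then q_U = (388 - 188)/2 = 100.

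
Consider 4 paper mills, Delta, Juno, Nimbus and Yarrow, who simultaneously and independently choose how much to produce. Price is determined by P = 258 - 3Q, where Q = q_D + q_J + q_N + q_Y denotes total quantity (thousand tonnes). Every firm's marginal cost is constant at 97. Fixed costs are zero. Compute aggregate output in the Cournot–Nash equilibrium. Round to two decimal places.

Each firm earns π_i = (258 - 3Q)q_i - 97q_i.
Setting ∂π_i/∂q_i = 0 with rivals' quantities fixed: 161 - 6q_i - 3·Σ_{j≠i} q_j = 0.
By symmetry each firm produces the same amount; substituting Σ_{j≠i} q_j = 3q_i yields q_i = 161/15.
Total output Q = 161/15 + 161/15 + 161/15 + 161/15 = 644/15.

42.93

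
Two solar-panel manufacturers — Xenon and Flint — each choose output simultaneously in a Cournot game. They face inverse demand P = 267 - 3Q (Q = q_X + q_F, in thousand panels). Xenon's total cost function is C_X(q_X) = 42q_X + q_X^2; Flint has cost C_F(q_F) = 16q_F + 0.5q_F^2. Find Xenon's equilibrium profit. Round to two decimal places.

Xenon's profit: π_X = (267 - 3Q)q_X - (42q_X + q_X²). Setting ∂π_X/∂q_X = 0: 225 - 8q_X - 3(q_F) = 0.
Flint's first-order condition: 251 - 7q_F - 3(q_X) = 0.
Rearranging gives the reaction functions q_X = (225 - 3q_F)/8 and q_F = (251 - 3q_X)/7.
Substituting one into the other gives q_X = 822/47 and q_F = 1333/47.
Price P = 267 - 3·45.8511 = 129.4468.
Xenon's profit: 129.4468·(822/47) - 42·(822/47) - (822/47)² = 1223.5111.

1223.51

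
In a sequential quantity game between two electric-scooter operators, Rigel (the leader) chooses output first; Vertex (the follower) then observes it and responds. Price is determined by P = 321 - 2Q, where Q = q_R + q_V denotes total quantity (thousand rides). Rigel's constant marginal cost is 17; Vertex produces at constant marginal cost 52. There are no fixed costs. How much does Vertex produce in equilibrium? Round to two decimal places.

24.88

The follower Vertex best-responds to any q_R: π_V = (321 - 2Q)q_V - 52q_V.
Setting the follower's marginal profit to zero, 269 - 2q_R - 4q_V = 0, i.e. q_V = (269 - 2q_R)/4.
The leader anticipates this reaction. Substituting into P = 321 - 2Q gives P = 373/2 - q_R, so π_R = (373/2 - q_R)q_R - 17q_R.
Leader FOC: 339/2 - 2q_R = 0, so q_R = 339/4.
Then q_V = (269 - 2·(339/4))/4 = 199/8.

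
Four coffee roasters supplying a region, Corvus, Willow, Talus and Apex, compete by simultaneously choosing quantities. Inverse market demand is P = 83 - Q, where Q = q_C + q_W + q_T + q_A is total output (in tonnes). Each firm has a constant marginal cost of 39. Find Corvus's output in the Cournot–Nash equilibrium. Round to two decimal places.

Each firm earns π_i = (83 - Q)q_i - 39q_i.
First-order condition (treating rivals' output as given): 44 - 2q_i - Σ_{j≠i} q_j = 0.
With identical firms every q_j equals q_i, so Σ_{j≠i} q_j = 3q_i and 44 = 5q_i, giving q_i = 44/5.

8.80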